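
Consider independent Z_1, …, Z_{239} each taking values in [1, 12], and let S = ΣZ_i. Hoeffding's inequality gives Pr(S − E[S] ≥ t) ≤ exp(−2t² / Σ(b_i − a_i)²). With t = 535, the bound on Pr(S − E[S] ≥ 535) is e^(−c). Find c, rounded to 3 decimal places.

19.795

Σ(b_i − a_i)² = 239·(11)² = 28919.
c = 2t²/28919 = 2·535²/28919 = 19.7949.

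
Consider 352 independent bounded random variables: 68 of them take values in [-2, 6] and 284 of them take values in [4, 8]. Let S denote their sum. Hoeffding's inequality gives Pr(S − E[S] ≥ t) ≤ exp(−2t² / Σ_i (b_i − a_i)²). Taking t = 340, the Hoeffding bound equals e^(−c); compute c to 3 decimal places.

25.989

Σ(b_i − a_i)² = 68·8² + 284·4² = 8896.
c = 2t² / 8896 = 2·340² / 8896 = 25.9892.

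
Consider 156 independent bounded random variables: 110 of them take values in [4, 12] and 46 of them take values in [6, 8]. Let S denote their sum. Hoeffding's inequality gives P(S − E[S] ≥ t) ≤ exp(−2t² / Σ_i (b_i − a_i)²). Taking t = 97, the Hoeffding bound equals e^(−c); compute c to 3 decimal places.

2.605

Σ(b_i − a_i)² = 110·8² + 46·2² = 7224.
c = 2t² / 7224 = 2·97² / 7224 = 2.6049.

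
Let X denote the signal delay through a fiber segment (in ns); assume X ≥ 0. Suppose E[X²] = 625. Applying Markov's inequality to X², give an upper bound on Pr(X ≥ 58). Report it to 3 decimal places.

0.186

Since X ≥ 0, the event {X ≥ 58} is the same as {X² ≥ 3364}.
Markov's inequality applied to X² gives Pr(X² ≥ 3364) ≤ E[X²]/3364 = 625/3364 = 0.1858.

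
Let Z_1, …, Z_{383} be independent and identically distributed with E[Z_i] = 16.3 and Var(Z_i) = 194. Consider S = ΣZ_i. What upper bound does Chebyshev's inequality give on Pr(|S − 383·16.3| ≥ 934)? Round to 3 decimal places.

Var(S) = n·Var(Z_i) = 383·194 = 74302.
Chebyshev: Pr(|S − 383·16.3| ≥ 934) ≤ Var(S)/934² = 74302/872356 = 0.0852.

0.085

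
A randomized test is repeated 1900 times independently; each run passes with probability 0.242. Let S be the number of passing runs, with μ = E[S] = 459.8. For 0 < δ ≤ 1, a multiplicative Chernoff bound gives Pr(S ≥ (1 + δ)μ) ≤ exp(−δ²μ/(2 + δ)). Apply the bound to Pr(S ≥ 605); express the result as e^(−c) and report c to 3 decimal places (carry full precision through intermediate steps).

19.800

Write 605 = (1 + δ)μ, so δ = 605/459.8 − 1 = 0.3157895…
Then the exponent is δ²μ/(2 + δ) = (605 − μ)² / (μ·(2 + δ)) = 19.800000.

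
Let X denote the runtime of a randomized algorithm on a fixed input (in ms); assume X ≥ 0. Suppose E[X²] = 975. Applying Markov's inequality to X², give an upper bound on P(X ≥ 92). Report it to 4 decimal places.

0.1152

Since X ≥ 0, the event {X ≥ 92} is the same as {X² ≥ 8464}.
Markov's inequality applied to X² gives P(X² ≥ 8464) ≤ E[X²]/8464 = 975/8464 = 0.1152.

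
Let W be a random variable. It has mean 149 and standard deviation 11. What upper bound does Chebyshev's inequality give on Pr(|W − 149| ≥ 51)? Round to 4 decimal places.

0.0465

Chebyshev: Pr(|W − μ| ≥ t) ≤ Var(W)/t².
Var(W) = σ² = 11² = 121.
Bound = 121 / 2601 = 0.0465.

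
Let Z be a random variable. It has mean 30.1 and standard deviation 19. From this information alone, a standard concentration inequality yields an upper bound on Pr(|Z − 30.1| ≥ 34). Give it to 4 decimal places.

0.3123

Mean and variance are known, so Chebyshev's inequality applies.
Chebyshev: Pr(|Z − μ| ≥ t) ≤ Var(Z)/t².
Var(Z) = σ² = 19² = 361.
Bound = 361 / 1156 = 0.3123.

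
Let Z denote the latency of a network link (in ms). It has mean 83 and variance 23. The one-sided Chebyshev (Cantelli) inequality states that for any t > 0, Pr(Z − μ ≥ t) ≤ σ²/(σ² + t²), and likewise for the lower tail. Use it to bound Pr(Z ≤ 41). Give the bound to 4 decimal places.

0.0129

Here σ² = 23 and t = 42, so σ² + t² = 1787.
Cantelli's bound: 23/1787 = 0.0129.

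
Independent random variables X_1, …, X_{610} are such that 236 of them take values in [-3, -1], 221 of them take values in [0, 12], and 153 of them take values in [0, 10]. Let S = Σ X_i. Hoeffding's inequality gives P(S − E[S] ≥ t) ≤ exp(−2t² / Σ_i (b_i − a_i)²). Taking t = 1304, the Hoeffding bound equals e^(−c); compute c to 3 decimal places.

70.750

Σ(b_i − a_i)² = 236·2² + 221·12² + 153·10² = 48068.
c = 2t² / 48068 = 2·1304² / 48068 = 70.7504.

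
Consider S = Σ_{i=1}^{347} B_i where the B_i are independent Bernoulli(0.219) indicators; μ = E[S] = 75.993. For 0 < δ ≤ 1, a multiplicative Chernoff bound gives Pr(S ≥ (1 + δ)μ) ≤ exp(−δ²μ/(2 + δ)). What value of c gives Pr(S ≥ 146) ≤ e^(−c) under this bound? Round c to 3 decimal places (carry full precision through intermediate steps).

22.077

Write 146 = (1 + δ)μ, so δ = 146/75.993 − 1 = 0.9212296…
Then the exponent is δ²μ/(2 + δ) = (146 − μ)² / (μ·(2 + δ)) = 22.077183.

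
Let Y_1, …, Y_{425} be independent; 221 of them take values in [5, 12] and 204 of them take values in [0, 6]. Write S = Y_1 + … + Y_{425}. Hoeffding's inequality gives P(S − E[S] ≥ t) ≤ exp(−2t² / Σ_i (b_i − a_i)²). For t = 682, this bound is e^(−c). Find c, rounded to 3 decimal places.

Σ(b_i − a_i)² = 221·7² + 204·6² = 18173.
c = 2t² / 18173 = 2·682² / 18173 = 51.1885.

51.188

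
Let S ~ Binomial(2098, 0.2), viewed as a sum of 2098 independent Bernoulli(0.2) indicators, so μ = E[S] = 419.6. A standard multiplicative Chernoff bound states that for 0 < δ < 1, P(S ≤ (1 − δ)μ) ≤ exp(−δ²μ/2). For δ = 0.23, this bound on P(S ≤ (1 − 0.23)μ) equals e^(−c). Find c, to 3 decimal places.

c = δ²μ/2 = 0.23²·419.6/2 = 11.0984.

11.098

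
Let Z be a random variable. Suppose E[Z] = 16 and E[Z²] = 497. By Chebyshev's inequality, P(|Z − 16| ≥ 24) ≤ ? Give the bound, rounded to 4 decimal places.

Var(Z) = E[Z²] − (E[Z])² = 497 − 256 = 241.
Chebyshev's inequality: P(|Z − μ| ≥ t) ≤ Var(Z)/t² = 241/576 = 0.4184.

0.4184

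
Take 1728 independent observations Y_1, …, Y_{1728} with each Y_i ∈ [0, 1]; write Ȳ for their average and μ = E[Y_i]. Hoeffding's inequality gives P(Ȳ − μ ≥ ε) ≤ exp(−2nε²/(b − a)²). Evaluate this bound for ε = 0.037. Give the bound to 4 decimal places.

Exponent: 2nε²/(b − a)² = 2·1728·0.037² / 1² = 4.73126.
Bound = exp(−4.73126) = 0.00882.

0.0088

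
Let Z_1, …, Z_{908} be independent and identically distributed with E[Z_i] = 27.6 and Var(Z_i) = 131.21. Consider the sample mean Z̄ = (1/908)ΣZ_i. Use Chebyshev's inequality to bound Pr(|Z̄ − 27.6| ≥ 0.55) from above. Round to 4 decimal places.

Var(Z̄) = Var(Z_i)/n = 131.21/908 = 0.1445.
Chebyshev: Pr(|Z̄ − 27.6| ≥ 0.55) ≤ Var(Z̄)/(0.55)² = 131.21/(908·0.55²) = 0.4777.

0.4777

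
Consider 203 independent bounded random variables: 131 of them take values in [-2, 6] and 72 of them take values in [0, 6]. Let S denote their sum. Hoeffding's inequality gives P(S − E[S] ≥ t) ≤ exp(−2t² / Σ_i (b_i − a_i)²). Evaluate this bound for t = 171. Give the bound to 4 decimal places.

0.0049

Σ(b_i − a_i)² = 131·8² + 72·6² = 10976.
Exponent = 2·171² / 10976 = 5.32817.
Bound = exp(−5.32817) = 0.00485.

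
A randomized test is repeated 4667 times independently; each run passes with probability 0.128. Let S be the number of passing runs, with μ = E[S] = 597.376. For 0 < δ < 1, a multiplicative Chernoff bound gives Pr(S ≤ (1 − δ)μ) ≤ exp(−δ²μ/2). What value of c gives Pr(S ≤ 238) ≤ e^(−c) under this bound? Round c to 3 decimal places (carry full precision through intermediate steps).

108.099

Write 238 = (1 − δ)μ, so δ = 1 − 238/597.376 = 0.601591…
Then the exponent is δ²μ/2 = (μ − 238)²/(2μ) = 108.098676.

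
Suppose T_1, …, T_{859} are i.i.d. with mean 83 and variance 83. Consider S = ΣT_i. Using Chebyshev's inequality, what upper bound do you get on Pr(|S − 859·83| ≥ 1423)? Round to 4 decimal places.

0.0352

Var(S) = n·Var(T_i) = 859·83 = 71297.
Chebyshev: Pr(|S − 859·83| ≥ 1423) ≤ Var(S)/1423² = 71297/2024929 = 0.0352.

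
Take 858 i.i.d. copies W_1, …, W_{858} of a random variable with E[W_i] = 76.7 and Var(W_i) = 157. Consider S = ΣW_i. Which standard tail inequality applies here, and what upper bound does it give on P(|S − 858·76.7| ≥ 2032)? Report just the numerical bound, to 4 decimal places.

With mean and variance of each term known, Chebyshev's inequality bounds the deviation of the sum (or sample mean).
Var(S) = n·Var(W_i) = 858·157 = 134706.
Chebyshev: P(|S − 858·76.7| ≥ 2032) ≤ Var(S)/2032² = 134706/4129024 = 0.0326.

0.0326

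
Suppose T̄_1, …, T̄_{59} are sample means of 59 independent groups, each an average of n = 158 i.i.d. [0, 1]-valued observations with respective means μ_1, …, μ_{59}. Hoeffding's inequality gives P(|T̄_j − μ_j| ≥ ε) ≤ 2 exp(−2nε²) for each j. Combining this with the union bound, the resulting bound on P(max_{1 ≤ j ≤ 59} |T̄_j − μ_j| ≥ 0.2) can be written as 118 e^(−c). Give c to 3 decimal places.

12.640

Union bound over the 59 events: P(max_{1 ≤ j ≤ 59} |T̄_j − μ_j| ≥ 0.2) ≤ 59·2·exp(−2nε²) = 118 exp(−2·158·0.2²).
So c = 2·158·0.2² = 12.6400.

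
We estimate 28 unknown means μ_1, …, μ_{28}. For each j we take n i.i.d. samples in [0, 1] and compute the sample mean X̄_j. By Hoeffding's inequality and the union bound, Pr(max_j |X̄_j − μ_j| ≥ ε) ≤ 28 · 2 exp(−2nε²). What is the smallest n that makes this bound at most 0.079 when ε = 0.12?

Need 2·28·exp(−2nε²) ≤ 0.079, i.e. exp(−2nε²) ≤ 0.079/56.
So 2nε² ≥ ln(56/0.079) = 6.563659.
Hence n ≥ 6.563659/(2·0.12²) = 227.905.
The smallest integer n is 228.

228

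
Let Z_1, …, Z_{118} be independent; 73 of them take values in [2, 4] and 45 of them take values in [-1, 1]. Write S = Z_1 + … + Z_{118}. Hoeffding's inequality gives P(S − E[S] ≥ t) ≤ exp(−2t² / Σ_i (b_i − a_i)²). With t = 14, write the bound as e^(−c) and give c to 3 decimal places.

Σ(b_i − a_i)² = 73·2² + 45·2² = 472.
c = 2t² / 472 = 2·14² / 472 = 0.8305.

0.831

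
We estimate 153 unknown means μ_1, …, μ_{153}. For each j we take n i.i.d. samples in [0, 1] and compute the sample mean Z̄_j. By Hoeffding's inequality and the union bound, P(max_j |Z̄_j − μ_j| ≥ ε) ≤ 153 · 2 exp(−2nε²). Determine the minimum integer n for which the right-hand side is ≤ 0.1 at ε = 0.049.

1672

Need 2·153·exp(−2nε²) ≤ 0.1, i.e. exp(−2nε²) ≤ 0.1/306.
So 2nε² ≥ ln(306/0.1) = 8.026170.
Hence n ≥ 8.026170/(2·0.049²) = 1671.422.
The smallest integer n is 1672.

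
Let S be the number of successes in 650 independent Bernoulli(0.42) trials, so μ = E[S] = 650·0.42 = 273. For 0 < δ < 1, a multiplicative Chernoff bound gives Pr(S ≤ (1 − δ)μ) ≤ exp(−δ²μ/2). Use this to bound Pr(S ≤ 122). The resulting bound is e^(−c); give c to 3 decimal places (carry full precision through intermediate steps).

41.760

Write 122 = (1 − δ)μ, so δ = 1 − 122/273 = 0.5531136…
Then the exponent is δ²μ/2 = (μ − 122)²/(2μ) = 41.760073.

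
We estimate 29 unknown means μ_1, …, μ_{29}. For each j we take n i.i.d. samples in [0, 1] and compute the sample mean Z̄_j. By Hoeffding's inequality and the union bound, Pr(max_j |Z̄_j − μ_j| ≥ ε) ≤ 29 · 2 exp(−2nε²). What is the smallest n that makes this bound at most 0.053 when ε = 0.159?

Need 2·29·exp(−2nε²) ≤ 0.053, i.e. exp(−2nε²) ≤ 0.053/58.
So 2nε² ≥ ln(58/0.053) = 6.997906.
Hence n ≥ 6.997906/(2·0.159²) = 138.402.
The smallest integer n is 139.

139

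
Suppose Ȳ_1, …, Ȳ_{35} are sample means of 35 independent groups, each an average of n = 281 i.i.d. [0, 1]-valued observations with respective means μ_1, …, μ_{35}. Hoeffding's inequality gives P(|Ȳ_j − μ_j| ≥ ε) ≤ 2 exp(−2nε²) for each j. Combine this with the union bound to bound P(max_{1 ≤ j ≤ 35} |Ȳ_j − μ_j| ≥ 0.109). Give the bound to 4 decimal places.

Per-experiment Hoeffding bound: 2·exp(−2·281·0.109²) = 2·exp(−6.67712) = 0.0025188.
Union bound over 35 events: 35·0.0025188 = 0.08816.

0.0882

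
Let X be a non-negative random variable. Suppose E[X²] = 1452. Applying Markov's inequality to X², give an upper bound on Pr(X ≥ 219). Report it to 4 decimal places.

0.0303

Since X ≥ 0, the event {X ≥ 219} is the same as {X² ≥ 47961}.
Markov's inequality applied to X² gives Pr(X² ≥ 47961) ≤ E[X²]/47961 = 1452/47961 = 0.0303.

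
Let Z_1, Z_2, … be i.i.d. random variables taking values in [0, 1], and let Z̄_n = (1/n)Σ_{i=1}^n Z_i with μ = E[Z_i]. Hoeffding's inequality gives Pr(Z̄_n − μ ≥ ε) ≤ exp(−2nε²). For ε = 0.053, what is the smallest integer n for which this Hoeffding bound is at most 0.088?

Require exp(−2nε²) ≤ 0.088, i.e. 2nε² ≥ ln(1/0.088) = 2.430418.
So n ≥ 2.430418 / (2·0.053²) = 432.613.
The smallest integer n is 433.

433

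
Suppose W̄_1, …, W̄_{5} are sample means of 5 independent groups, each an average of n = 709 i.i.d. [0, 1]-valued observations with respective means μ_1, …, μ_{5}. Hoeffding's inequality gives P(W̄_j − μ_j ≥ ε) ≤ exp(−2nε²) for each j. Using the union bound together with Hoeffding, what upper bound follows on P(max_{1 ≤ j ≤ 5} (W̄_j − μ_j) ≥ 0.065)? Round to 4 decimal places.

Per-experiment Hoeffding bound: exp(−2·709·0.065²) = exp(−5.99105) = 0.002501.
Union bound over 5 events: 5·0.002501 = 0.01251.

0.0125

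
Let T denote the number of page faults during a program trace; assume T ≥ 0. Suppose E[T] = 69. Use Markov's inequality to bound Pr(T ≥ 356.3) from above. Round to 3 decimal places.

Markov's inequality: for a non-negative random variable, Pr(T ≥ a) ≤ E[T]/a.
Here E[T] = 69 and a = 356.3, so the bound is 69/356.3 = 0.1937.

0.194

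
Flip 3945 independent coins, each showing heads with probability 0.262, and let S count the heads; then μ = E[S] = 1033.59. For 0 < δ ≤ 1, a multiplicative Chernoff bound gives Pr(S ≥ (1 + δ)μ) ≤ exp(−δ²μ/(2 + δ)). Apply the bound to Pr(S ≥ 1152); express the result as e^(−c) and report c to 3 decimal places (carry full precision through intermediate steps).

Write 1152 = (1 + δ)μ, so δ = 1152/1033.59 − 1 = 0.1145619…
Then the exponent is δ²μ/(2 + δ) = (1152 − μ)² / (μ·(2 + δ)) = 6.415168.

6.415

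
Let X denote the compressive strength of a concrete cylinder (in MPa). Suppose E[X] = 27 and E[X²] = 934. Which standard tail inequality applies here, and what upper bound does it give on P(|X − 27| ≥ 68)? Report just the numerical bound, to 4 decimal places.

0.0443

The first two moments determine the variance, so Chebyshev's inequality is the sharpest standard bound available.
Var(X) = E[X²] − (E[X])² = 934 − 729 = 205.
Chebyshev's inequality: P(|X − μ| ≥ t) ≤ Var(X)/t² = 205/4624 = 0.0443.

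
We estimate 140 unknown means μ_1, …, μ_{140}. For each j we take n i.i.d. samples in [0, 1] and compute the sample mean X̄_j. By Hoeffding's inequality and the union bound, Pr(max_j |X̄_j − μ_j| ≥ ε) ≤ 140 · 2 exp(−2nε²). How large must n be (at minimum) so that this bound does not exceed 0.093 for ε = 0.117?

Need 2·140·exp(−2nε²) ≤ 0.093, i.e. exp(−2nε²) ≤ 0.093/280.
So 2nε² ≥ ln(280/0.093) = 8.009945.
Hence n ≥ 8.009945/(2·0.117²) = 292.569.
The smallest integer n is 293.

293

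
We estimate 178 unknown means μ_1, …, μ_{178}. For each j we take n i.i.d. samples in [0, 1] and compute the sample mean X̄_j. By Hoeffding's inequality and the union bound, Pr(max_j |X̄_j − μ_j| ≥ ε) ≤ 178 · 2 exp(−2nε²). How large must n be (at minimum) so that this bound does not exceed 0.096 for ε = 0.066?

944

Need 2·178·exp(−2nε²) ≤ 0.096, i.e. exp(−2nε²) ≤ 0.096/356.
So 2nε² ≥ ln(356/0.096) = 8.218338.
Hence n ≥ 8.218338/(2·0.066²) = 943.335.
The smallest integer n is 944.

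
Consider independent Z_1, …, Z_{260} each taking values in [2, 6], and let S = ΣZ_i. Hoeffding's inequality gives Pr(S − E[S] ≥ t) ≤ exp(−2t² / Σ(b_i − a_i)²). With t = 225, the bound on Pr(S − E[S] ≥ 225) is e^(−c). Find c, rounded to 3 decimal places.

Σ(b_i − a_i)² = 260·(4)² = 4160.
c = 2t²/4160 = 2·225²/4160 = 24.3389.

24.339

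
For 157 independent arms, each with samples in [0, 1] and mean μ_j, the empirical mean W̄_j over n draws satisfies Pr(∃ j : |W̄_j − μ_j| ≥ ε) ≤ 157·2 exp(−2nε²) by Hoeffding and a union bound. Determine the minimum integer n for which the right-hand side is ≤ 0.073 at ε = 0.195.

Need 2·157·exp(−2nε²) ≤ 0.073, i.e. exp(−2nε²) ≤ 0.073/314.
So 2nε² ≥ ln(314/0.073) = 8.366689.
Hence n ≥ 8.366689/(2·0.195²) = 110.016.
The smallest integer n is 111.

111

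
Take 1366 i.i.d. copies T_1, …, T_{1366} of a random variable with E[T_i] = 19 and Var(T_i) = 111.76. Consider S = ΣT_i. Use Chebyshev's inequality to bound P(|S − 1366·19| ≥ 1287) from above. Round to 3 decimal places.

Var(S) = n·Var(T_i) = 1366·111.76 = 152664.16.
Chebyshev: P(|S − 1366·19| ≥ 1287) ≤ Var(S)/1287² = 152664.16/1656369 = 0.0922.

0.092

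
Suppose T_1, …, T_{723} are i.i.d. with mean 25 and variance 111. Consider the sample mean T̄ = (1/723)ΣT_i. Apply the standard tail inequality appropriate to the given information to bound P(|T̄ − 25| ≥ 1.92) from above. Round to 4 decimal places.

0.0416

With mean and variance of each term known, Chebyshev's inequality bounds the deviation of the sum (or sample mean).
Var(T̄) = Var(T_i)/n = 111/723 = 0.15353.
Chebyshev: P(|T̄ − 25| ≥ 1.92) ≤ Var(T̄)/(1.92)² = 111/(723·1.92²) = 0.0416.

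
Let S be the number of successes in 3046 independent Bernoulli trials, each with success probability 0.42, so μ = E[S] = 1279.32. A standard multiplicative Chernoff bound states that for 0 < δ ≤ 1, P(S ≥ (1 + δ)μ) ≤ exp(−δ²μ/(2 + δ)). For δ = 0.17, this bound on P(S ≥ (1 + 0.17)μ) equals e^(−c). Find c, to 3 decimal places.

17.038

c = δ²μ/(2 + δ) = 0.17²·1279.32/(2 + 0.17) = 17.0379.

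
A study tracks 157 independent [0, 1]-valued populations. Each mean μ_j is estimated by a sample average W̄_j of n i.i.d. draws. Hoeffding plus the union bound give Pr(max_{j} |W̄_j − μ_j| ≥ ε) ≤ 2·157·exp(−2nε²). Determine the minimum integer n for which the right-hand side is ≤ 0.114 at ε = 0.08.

619

Need 2·157·exp(−2nε²) ≤ 0.114, i.e. exp(−2nε²) ≤ 0.114/314.
So 2nε² ≥ ln(314/0.114) = 7.920950.
Hence n ≥ 7.920950/(2·0.08²) = 618.824.
The smallest integer n is 619.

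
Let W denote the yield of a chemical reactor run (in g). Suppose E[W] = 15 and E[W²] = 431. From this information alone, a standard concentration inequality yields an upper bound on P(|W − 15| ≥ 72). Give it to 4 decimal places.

0.0397

The first two moments determine the variance, so Chebyshev's inequality is the sharpest standard bound available.
Var(W) = E[W²] − (E[W])² = 431 − 225 = 206.
Chebyshev's inequality: P(|W − μ| ≥ t) ≤ Var(W)/t² = 206/5184 = 0.0397.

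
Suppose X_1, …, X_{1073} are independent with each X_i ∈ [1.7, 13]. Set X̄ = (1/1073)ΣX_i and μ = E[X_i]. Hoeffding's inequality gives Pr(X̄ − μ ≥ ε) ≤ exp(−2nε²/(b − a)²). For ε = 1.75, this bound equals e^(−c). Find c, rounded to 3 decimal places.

c = 2nε²/(b − a)² = 2·1073·1.75² / 11.3² = 51.4694.

51.469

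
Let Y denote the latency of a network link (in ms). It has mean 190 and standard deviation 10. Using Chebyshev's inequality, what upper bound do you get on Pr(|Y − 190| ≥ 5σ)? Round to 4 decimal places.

Chebyshev: Pr(|Y − μ| ≥ t) ≤ Var(Y)/t².
Var(Y) = σ² = 10² = 100.
t = 5·10 = 50.
Bound = 100 / 2500 = 0.0400.

0.0400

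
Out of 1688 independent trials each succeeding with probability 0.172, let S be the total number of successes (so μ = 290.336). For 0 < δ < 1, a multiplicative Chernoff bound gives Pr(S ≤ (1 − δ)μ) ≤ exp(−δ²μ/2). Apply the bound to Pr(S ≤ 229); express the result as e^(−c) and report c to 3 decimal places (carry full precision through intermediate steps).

Write 229 = (1 − δ)μ, so δ = 1 − 229/290.336 = 0.2112587…
Then the exponent is δ²μ/2 = (μ − 229)²/(2μ) = 6.478881.

6.479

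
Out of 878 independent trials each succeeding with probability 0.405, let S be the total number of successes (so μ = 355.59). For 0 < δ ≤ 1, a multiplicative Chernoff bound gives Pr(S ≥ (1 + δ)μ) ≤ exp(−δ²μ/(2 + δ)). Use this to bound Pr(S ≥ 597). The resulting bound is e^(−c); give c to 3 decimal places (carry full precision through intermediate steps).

61.179

Write 597 = (1 + δ)μ, so δ = 597/355.59 − 1 = 0.6788999…
Then the exponent is δ²μ/(2 + δ) = (597 − μ)² / (μ·(2 + δ)) = 61.179299.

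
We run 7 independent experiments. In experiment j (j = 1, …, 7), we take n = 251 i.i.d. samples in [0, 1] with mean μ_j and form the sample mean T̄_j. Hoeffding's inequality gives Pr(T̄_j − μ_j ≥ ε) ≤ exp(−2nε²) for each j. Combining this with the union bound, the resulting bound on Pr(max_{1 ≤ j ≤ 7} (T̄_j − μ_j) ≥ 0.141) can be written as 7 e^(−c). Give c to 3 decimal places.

Union bound over the 7 events: Pr(max_{1 ≤ j ≤ 7} (T̄_j − μ_j) ≥ 0.141) ≤ 7·exp(−2nε²) = 7 exp(−2·251·0.141²).
So c = 2·251·0.141² = 9.9803.

9.980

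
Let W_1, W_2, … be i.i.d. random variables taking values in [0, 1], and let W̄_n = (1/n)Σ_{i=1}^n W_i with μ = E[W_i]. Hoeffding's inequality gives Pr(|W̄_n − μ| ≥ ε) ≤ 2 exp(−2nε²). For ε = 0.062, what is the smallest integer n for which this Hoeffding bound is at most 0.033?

534

Require 2·exp(−2nε²) ≤ 0.033, i.e. 2nε² ≥ ln(2/0.033) = 4.104395.
So n ≥ 4.104395 / (2·0.062²) = 533.870.
The smallest integer n is 534.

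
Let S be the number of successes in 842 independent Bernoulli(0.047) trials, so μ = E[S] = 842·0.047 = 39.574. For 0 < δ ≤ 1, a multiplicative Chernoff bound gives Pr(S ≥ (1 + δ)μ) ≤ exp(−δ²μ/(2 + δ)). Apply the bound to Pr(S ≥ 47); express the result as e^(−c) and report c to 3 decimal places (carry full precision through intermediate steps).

0.637

Write 47 = (1 + δ)μ, so δ = 47/39.574 − 1 = 0.1876485…
Then the exponent is δ²μ/(2 + δ) = (47 − μ)² / (μ·(2 + δ)) = 0.636975.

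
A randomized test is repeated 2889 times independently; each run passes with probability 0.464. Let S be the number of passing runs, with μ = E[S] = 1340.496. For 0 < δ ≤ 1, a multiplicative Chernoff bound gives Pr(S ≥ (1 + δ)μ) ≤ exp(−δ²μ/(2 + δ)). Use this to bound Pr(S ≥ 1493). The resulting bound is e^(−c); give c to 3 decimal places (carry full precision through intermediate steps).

Write 1493 = (1 + δ)μ, so δ = 1493/1340.496 − 1 = 0.1137668…
Then the exponent is δ²μ/(2 + δ) = (1493 − μ)² / (μ·(2 + δ)) = 8.208048.

8.208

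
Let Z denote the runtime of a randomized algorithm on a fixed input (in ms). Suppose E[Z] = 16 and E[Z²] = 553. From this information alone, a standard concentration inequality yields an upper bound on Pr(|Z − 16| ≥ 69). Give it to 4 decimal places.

0.0624

The first two moments determine the variance, so Chebyshev's inequality is the sharpest standard bound available.
Var(Z) = E[Z²] − (E[Z])² = 553 − 256 = 297.
Chebyshev's inequality: Pr(|Z − μ| ≥ t) ≤ Var(Z)/t² = 297/4761 = 0.0624.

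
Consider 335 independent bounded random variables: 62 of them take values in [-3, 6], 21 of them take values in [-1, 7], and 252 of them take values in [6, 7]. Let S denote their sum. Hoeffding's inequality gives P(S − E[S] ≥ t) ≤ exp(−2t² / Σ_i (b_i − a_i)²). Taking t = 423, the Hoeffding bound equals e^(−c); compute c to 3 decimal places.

54.073

Σ(b_i − a_i)² = 62·9² + 21·8² + 252·1² = 6618.
c = 2t² / 6618 = 2·423² / 6618 = 54.0734.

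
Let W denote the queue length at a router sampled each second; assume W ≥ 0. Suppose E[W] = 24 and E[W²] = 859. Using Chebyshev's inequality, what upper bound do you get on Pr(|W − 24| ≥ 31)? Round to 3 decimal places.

Var(W) = E[W²] − (E[W])² = 859 − 576 = 283.
Chebyshev's inequality: Pr(|W − μ| ≥ t) ≤ Var(W)/t² = 283/961 = 0.2945.

0.294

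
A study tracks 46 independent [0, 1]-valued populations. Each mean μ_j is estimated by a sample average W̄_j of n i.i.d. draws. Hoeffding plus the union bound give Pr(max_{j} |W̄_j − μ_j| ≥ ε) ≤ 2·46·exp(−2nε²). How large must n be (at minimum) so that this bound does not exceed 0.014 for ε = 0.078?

Need 2·46·exp(−2nε²) ≤ 0.014, i.e. exp(−2nε²) ≤ 0.014/92.
So 2nε² ≥ ln(92/0.014) = 8.790487.
Hence n ≥ 8.790487/(2·0.078²) = 722.427.
The smallest integer n is 723.

723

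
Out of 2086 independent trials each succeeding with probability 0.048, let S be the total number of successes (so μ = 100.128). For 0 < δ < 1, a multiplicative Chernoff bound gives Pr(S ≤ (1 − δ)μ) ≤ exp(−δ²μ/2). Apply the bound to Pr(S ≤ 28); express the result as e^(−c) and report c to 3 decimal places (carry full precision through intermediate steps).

Write 28 = (1 − δ)μ, so δ = 1 − 28/100.128 = 0.7203579…
Then the exponent is δ²μ/2 = (μ − 28)²/(2μ) = 25.978989.

25.979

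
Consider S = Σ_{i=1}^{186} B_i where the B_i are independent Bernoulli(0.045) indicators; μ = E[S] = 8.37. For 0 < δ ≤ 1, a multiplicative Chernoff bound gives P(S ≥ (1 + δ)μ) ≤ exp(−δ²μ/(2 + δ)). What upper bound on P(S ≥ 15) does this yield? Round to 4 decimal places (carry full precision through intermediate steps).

Write 15 = (1 + δ)μ, so δ = 15/8.37 − 1 = 0.7921147…
Then the exponent is δ²μ/(2 + δ) = (15 − μ)² / (μ·(2 + δ)) = 1.880911.
Bound = exp(−1.880911) = 0.15245.

0.1525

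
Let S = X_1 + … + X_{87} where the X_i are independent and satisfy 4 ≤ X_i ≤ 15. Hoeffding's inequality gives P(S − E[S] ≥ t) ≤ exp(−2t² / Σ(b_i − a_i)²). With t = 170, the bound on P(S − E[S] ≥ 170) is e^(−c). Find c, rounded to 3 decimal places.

Σ(b_i − a_i)² = 87·(11)² = 10527.
c = 2t²/10527 = 2·170²/10527 = 5.4906.

5.491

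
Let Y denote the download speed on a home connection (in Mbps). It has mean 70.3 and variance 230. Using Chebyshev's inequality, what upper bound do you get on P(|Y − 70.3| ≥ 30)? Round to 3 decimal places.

Chebyshev: P(|Y − μ| ≥ t) ≤ Var(Y)/t².
Bound = 230 / 900 = 0.2556.

0.256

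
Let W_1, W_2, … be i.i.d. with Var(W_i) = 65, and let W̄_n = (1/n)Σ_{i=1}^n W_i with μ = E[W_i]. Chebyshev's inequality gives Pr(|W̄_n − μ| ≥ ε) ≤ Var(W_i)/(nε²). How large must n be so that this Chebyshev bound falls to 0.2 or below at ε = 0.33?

Require 65/(n·0.33²) ≤ 0.2, i.e. n ≥ 65/(0.2·0.33²) = 2984.389.
The smallest integer n is 2985.

2985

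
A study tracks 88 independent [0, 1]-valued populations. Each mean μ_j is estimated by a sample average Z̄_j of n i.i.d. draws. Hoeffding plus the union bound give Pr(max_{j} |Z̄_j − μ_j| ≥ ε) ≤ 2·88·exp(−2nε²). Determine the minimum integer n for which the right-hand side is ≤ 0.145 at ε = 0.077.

Need 2·88·exp(−2nε²) ≤ 0.145, i.e. exp(−2nε²) ≤ 0.145/176.
So 2nε² ≥ ln(176/0.145) = 7.101506.
Hence n ≥ 7.101506/(2·0.077²) = 598.879.
The smallest integer n is 599.

599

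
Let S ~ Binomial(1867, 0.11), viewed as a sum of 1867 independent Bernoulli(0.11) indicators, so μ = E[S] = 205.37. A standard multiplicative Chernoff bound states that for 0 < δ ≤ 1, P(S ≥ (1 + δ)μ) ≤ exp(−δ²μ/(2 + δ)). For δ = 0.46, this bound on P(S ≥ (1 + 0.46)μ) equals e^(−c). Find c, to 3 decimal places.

17.665

c = δ²μ/(2 + δ) = 0.46²·205.37/(2 + 0.46) = 17.6652.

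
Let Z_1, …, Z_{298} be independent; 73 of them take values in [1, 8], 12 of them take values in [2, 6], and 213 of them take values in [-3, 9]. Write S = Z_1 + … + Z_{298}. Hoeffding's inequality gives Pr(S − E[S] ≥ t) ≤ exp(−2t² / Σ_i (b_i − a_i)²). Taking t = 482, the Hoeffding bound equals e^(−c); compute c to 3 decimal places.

13.491

Σ(b_i − a_i)² = 73·7² + 12·4² + 213·12² = 34441.
c = 2t² / 34441 = 2·482² / 34441 = 13.4911.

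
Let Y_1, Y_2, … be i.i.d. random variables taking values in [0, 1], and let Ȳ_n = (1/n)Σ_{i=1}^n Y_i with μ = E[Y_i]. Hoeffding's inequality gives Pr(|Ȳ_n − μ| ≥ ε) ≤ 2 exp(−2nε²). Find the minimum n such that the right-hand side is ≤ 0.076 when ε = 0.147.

Require 2·exp(−2nε²) ≤ 0.076, i.e. 2nε² ≥ ln(2/0.076) = 3.270169.
So n ≥ 3.270169 / (2·0.147²) = 75.667.
The smallest integer n is 76.

76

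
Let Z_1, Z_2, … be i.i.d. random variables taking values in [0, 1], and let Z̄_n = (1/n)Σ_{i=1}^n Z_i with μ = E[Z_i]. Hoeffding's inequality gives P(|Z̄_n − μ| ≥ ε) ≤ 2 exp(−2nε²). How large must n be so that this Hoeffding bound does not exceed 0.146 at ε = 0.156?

Require 2·exp(−2nε²) ≤ 0.146, i.e. 2nε² ≥ ln(2/0.146) = 2.617296.
So n ≥ 2.617296 / (2·0.156²) = 53.774.
The smallest integer n is 54.

54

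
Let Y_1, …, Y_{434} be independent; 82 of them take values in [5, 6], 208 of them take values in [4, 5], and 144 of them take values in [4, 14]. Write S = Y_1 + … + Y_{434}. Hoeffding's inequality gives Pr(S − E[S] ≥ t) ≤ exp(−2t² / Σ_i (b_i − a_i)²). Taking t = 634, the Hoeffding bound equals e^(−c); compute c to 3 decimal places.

Σ(b_i − a_i)² = 82·1² + 208·1² + 144·10² = 14690.
c = 2t² / 14690 = 2·634² / 14690 = 54.7251.

54.725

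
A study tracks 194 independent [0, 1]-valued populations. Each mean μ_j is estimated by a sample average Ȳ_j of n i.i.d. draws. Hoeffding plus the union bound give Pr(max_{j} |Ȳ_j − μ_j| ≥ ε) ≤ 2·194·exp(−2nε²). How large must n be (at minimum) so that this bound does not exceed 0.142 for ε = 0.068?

856

Need 2·194·exp(−2nε²) ≤ 0.142, i.e. exp(−2nε²) ≤ 0.142/388.
So 2nε² ≥ ln(388/0.142) = 7.912934.
Hence n ≥ 7.912934/(2·0.068²) = 855.637.
The smallest integer n is 856.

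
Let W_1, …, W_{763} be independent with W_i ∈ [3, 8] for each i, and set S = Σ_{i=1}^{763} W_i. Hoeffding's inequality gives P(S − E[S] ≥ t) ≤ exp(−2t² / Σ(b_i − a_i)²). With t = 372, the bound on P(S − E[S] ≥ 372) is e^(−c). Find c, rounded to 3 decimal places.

14.509

Σ(b_i − a_i)² = 763·(5)² = 19075.
c = 2t²/19075 = 2·372²/19075 = 14.5095.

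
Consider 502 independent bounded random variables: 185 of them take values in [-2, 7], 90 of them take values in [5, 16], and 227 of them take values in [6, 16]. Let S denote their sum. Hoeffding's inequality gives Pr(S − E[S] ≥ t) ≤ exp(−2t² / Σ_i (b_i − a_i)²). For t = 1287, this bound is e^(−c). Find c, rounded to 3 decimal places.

68.198

Σ(b_i − a_i)² = 185·9² + 90·11² + 227·10² = 48575.
c = 2t² / 48575 = 2·1287² / 48575 = 68.1984.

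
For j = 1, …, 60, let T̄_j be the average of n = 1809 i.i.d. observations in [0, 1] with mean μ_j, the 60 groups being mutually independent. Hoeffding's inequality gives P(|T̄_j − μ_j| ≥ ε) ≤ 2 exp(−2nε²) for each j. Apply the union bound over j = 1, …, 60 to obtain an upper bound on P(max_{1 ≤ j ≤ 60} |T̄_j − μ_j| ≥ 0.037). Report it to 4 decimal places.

Per-experiment Hoeffding bound: 2·exp(−2·1809·0.037²) = 2·exp(−4.95304) = 0.014124.
Union bound over 60 events: 60·0.014124 = 0.84743.

0.8474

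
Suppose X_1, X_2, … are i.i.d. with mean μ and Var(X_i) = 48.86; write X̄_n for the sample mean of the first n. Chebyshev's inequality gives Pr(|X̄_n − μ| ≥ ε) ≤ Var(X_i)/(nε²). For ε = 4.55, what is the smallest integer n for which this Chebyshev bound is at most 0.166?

15

Require 48.86/(n·4.55²) ≤ 0.166, i.e. n ≥ 48.86/(0.166·4.55²) = 14.217.
The smallest integer n is 15.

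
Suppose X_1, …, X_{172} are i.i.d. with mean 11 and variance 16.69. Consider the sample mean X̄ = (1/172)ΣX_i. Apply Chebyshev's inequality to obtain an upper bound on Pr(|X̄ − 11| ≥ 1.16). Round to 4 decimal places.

Var(X̄) = Var(X_i)/n = 16.69/172 = 0.097035.
Chebyshev: Pr(|X̄ − 11| ≥ 1.16) ≤ Var(X̄)/(1.16)² = 16.69/(172·1.16²) = 0.0721.

0.0721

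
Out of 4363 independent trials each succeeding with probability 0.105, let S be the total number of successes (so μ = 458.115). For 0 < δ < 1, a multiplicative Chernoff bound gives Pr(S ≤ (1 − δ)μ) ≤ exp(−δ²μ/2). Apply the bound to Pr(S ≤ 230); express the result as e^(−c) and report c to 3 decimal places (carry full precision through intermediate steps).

56.794

Write 230 = (1 − δ)μ, so δ = 1 − 230/458.115 = 0.4979427…
Then the exponent is δ²μ/2 = (μ − 230)²/(2μ) = 56.794095.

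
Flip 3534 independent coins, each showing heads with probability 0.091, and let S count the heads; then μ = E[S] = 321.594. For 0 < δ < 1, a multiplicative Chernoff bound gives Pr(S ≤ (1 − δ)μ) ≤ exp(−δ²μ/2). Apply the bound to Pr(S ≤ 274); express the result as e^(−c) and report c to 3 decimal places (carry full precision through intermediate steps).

Write 274 = (1 − δ)μ, so δ = 1 − 274/321.594 = 0.1479941…
Then the exponent is δ²μ/2 = (μ − 274)²/(2μ) = 3.521815.

3.522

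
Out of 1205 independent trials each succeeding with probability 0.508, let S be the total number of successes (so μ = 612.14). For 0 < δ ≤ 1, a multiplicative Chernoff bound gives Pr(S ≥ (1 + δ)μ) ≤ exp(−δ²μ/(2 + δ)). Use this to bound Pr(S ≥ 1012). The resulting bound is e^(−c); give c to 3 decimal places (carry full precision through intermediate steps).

Write 1012 = (1 + δ)μ, so δ = 1012/612.14 − 1 = 0.6532166…
Then the exponent is δ²μ/(2 + δ) = (1012 − μ)² / (μ·(2 + δ)) = 98.444727.

98.445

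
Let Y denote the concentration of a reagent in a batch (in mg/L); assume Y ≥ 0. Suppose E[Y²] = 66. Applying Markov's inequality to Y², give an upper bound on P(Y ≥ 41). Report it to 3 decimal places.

0.039

Since Y ≥ 0, the event {Y ≥ 41} is the same as {Y² ≥ 1681}.
Markov's inequality applied to Y² gives P(Y² ≥ 1681) ≤ E[Y²]/1681 = 66/1681 = 0.0393.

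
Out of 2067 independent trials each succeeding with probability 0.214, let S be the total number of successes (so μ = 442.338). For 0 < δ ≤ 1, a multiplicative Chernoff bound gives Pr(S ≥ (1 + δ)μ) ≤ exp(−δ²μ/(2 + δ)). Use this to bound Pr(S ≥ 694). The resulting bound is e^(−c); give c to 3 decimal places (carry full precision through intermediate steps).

55.735

Write 694 = (1 + δ)μ, so δ = 694/442.338 − 1 = 0.568936…
Then the exponent is δ²μ/(2 + δ) = (694 − μ)² / (μ·(2 + δ)) = 55.734968.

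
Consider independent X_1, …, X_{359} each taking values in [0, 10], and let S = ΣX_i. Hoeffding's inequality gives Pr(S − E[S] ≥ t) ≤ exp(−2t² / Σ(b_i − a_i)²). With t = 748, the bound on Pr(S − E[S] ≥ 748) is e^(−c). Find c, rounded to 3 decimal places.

Σ(b_i − a_i)² = 359·(10)² = 35900.
c = 2t²/35900 = 2·748²/35900 = 31.1701.

31.170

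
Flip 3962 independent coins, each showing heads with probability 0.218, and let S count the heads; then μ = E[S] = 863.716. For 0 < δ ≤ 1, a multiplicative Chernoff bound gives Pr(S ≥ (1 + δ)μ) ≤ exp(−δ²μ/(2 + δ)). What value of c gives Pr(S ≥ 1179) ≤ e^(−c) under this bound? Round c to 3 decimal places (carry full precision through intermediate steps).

Write 1179 = (1 + δ)μ, so δ = 1179/863.716 − 1 = 0.365032…
Then the exponent is δ²μ/(2 + δ) = (1179 − μ)² / (μ·(2 + δ)) = 48.662663.

48.663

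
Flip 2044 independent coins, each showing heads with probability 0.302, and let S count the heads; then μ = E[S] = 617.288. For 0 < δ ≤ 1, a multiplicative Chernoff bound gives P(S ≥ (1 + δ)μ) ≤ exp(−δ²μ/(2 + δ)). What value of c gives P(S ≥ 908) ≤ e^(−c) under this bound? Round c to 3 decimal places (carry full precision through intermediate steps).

Write 908 = (1 + δ)μ, so δ = 908/617.288 − 1 = 0.4709504…
Then the exponent is δ²μ/(2 + δ) = (908 − μ)² / (μ·(2 + δ)) = 55.408203.

55.408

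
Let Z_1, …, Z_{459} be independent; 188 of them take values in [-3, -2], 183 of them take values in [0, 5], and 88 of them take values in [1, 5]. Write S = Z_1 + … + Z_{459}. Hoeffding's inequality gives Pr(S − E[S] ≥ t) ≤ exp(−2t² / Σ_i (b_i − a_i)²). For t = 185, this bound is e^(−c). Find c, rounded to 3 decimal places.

Σ(b_i − a_i)² = 188·1² + 183·5² + 88·4² = 6171.
c = 2t² / 6171 = 2·185² / 6171 = 11.0922.

11.092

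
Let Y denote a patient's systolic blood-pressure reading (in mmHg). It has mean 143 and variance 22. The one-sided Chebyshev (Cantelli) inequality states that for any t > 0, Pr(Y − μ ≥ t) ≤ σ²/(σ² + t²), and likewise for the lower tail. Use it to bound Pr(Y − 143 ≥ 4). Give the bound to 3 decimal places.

0.579

Here σ² = 22 and t = 4, so σ² + t² = 38.
Cantelli's bound: 22/38 = 0.5789.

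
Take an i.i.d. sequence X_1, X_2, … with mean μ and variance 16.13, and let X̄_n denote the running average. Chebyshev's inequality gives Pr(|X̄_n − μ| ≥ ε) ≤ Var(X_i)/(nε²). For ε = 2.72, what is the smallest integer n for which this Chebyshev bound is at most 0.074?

Require 16.13/(n·2.72²) ≤ 0.074, i.e. n ≥ 16.13/(0.074·2.72²) = 29.462.
The smallest integer n is 30.

30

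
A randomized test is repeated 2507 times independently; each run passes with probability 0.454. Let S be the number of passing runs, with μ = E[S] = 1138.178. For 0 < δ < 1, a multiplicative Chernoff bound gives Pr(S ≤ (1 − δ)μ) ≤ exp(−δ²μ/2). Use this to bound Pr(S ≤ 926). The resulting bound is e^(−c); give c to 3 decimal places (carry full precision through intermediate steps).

Write 926 = (1 − δ)μ, so δ = 1 − 926/1138.178 = 0.186419…
Then the exponent is δ²μ/2 = (μ − 926)²/(2μ) = 19.777005.

19.777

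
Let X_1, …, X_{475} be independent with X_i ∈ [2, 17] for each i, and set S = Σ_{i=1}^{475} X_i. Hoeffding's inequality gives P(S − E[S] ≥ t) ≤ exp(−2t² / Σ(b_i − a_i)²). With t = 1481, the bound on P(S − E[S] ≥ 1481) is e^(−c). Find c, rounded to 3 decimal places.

41.045

Σ(b_i − a_i)² = 475·(15)² = 106875.
c = 2t²/106875 = 2·1481²/106875 = 41.0454.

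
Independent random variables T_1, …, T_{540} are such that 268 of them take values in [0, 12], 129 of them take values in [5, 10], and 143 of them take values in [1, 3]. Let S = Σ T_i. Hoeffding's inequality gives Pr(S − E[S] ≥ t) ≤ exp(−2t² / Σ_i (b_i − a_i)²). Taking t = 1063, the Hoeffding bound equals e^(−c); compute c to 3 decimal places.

53.314

Σ(b_i − a_i)² = 268·12² + 129·5² + 143·2² = 42389.
c = 2t² / 42389 = 2·1063² / 42389 = 53.3143.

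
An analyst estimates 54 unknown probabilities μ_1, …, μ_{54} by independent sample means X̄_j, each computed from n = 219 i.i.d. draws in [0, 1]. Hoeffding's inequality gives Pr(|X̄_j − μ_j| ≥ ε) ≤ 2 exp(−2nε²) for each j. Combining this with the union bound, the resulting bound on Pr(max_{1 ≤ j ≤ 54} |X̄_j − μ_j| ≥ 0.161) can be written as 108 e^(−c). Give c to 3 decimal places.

11.353

Union bound over the 54 events: Pr(max_{1 ≤ j ≤ 54} |X̄_j − μ_j| ≥ 0.161) ≤ 54·2·exp(−2nε²) = 108 exp(−2·219·0.161²).
So c = 2·219·0.161² = 11.3534.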